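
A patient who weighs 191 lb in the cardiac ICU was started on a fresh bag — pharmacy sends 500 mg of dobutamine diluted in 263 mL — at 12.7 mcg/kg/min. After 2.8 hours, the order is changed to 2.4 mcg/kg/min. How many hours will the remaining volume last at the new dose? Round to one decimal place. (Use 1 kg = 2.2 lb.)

25.2 hours

Initial rate:
Weight = 191 lb ÷ 2.2 lb/kg = 86.81818 kg
Dose = 12.7 mcg/kg/min × 86.81818 kg = 1102.591 mcg/min
1102.591 mcg/min × 60 min/hr = 66155.45 mcg/hr
Concentration = 500 mg ÷ 263 mL = 1.901141 mg/mL = 1901.141 mcg/mL
Rate = 66155.45 mcg/hr ÷ 1901.141 mcg/mL = 34.79777 mL/hr
Volume infused so far = 34.79777 mL/hr × 2.8 hr = 97.43375 mL
Volume remaining = 263 − 97.43375 = 165.5662 mL
New rate:
Dose = 2.4 mcg/kg/min × 86.81818 kg = 208.3636 mcg/min
208.3636 mcg/min × 60 min/hr = 12501.82 mcg/hr
Rate = 12501.82 mcg/hr ÷ 1901.141 mcg/mL = 6.575956 mL/hr
Time remaining = 165.5662 mL ÷ 6.575956 mL/hr = 25.17752 hr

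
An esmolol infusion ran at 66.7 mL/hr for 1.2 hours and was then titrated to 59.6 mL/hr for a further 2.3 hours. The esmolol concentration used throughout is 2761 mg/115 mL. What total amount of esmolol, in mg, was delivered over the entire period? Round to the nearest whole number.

5213 mg

Concentration = 2761 mg ÷ 115 mL = 24.0087 mg/mL
Stage 1: 66.7 mL/hr × 1.2 hr = 80.04 mL → 80.04 mL × 24.0087 mg/mL = 1921.656 mg
Stage 2: 59.6 mL/hr × 2.3 hr = 137.08 mL → 137.08 mL × 24.0087 mg/mL = 3291.112 mg
Total = 1921.656 + 3291.112 = 5212.768 mg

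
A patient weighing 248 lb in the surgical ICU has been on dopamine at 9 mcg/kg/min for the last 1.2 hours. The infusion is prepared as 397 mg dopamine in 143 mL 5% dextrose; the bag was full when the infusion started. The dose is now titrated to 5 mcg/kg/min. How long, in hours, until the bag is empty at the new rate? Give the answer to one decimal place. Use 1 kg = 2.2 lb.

Initial rate:
Weight = 248 lb ÷ 2.2 lb/kg = 112.7273 kg
Dose = 9 mcg/kg/min × 112.7273 kg = 1014.545 mcg/min
1014.545 mcg/min × 60 min/hr = 60872.73 mcg/hr
Concentration = 397 mg ÷ 143 mL = 2.776224 mg/mL = 2776.224 mcg/mL
Rate = 60872.73 mcg/hr ÷ 2776.224 mcg/mL = 21.92645 mL/hr
Volume infused so far = 21.92645 mL/hr × 1.2 hr = 26.31174 mL
Volume remaining = 143 − 26.31174 = 116.6883 mL
New rate:
Dose = 5 mcg/kg/min × 112.7273 kg = 563.6364 mcg/min
563.6364 mcg/min × 60 min/hr = 33818.18 mcg/hr
Rate = 33818.18 mcg/hr ÷ 2776.224 mcg/mL = 12.18136 mL/hr
Time remaining = 116.6883 mL ÷ 12.18136 mL/hr = 9.579247 hr

9.6 hours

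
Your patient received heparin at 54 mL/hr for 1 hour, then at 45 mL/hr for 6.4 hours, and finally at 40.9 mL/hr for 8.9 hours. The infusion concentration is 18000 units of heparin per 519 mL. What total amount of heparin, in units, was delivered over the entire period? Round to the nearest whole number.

Concentration = 18000 units ÷ 519 mL = 34.68208 units/mL
Stage 1: 54 mL/hr × 1 hr = 54 mL → 54 mL × 34.68208 units/mL = 1872.832 units
Stage 2: 45 mL/hr × 6.4 hr = 288 mL → 288 mL × 34.68208 units/mL = 9988.439 units
Stage 3: 40.9 mL/hr × 8.9 hr = 364.01 mL → 364.01 mL × 34.68208 units/mL = 12624.62 units
Total = 1872.832 + 9988.439 + 12624.62 = 24485.9 units

24486 units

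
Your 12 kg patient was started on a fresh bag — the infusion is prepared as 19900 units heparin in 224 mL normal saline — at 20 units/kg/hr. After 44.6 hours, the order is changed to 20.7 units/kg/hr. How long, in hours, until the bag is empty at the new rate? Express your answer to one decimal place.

37.0 hours

Initial rate:
Dose = 20 units/kg/hr × 12 kg = 240 units/hr
Concentration = 19900 units ÷ 224 mL = 88.83929 units/mL
Rate = 240 units/hr ÷ 88.83929 units/mL = 2.701508 mL/hr
Volume infused so far = 2.701508 mL/hr × 44.6 hr = 120.4872 mL
Volume remaining = 224 − 120.4872 = 103.5128 mL
New rate:
Dose = 20.7 units/kg/hr × 12 kg = 248.4 units/hr
Rate = 248.4 units/hr ÷ 88.83929 units/mL = 2.79606 mL/hr
Time remaining = 103.5128 mL ÷ 2.79606 mL/hr = 37.02093 hr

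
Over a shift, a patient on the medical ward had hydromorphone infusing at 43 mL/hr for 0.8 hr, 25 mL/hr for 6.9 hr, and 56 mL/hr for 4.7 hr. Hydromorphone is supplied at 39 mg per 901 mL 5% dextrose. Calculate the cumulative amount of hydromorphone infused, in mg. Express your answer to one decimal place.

Concentration = 39 mg ÷ 901 mL = 0.04328524 mg/mL
Stage 1: 43 mL/hr × 0.8 hr = 34.4 mL → 34.4 mL × 0.04328524 mg/mL = 1.489012 mg
Stage 2: 25 mL/hr × 6.9 hr = 172.5 mL → 172.5 mL × 0.04328524 mg/mL = 7.466704 mg
Stage 3: 56 mL/hr × 4.7 hr = 263.2 mL → 263.2 mL × 0.04328524 mg/mL = 11.39267 mg
Total = 1.489012 + 7.466704 + 11.39267 = 20.34839 mg

20.3 mg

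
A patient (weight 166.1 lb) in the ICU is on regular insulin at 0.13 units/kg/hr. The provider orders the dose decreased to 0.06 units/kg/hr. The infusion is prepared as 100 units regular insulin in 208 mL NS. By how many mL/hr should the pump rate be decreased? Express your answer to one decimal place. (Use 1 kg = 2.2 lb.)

11.0 mL/hr

At the current dose:
Weight = 166.1 lb ÷ 2.2 lb/kg = 75.5 kg
Dose = 0.13 units/kg/hr × 75.5 kg = 9.815 units/hr
Concentration = 100 units ÷ 208 mL = 0.4807692 units/mL
Rate = 9.815 units/hr ÷ 0.4807692 units/mL = 20.4152 mL/hr
At the new dose:
Dose = 0.06 units/kg/hr × 75.5 kg = 4.53 units/hr
Rate = 4.53 units/hr ÷ 0.4807692 units/mL = 9.4224 mL/hr
Change = 9.4224 − 20.4152 = -10.9928 mL/hr → 10.9928 mL/hr decrease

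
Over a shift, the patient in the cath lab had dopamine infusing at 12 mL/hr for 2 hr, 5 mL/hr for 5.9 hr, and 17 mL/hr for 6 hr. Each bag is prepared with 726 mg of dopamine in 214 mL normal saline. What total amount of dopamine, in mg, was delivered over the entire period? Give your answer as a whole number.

528 mg

Concentration = 726 mg ÷ 214 mL = 3.392523 mg/mL
Stage 1: 12 mL/hr × 2 hr = 24 mL → 24 mL × 3.392523 mg/mL = 81.42056 mg
Stage 2: 5 mL/hr × 5.9 hr = 29.5 mL → 29.5 mL × 3.392523 mg/mL = 100.0794 mg
Stage 3: 17 mL/hr × 6 hr = 102 mL → 102 mL × 3.392523 mg/mL = 346.0374 mg
Total = 81.42056 + 100.0794 + 346.0374 = 527.5374 mg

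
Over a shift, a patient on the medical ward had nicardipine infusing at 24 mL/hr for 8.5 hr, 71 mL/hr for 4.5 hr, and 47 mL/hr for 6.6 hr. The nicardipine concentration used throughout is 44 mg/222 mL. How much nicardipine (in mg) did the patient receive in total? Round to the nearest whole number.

Concentration = 44 mg ÷ 222 mL = 0.1981982 mg/mL
Stage 1: 24 mL/hr × 8.5 hr = 204 mL → 204 mL × 0.1981982 mg/mL = 40.43243 mg
Stage 2: 71 mL/hr × 4.5 hr = 319.5 mL → 319.5 mL × 0.1981982 mg/mL = 63.32432 mg
Stage 3: 47 mL/hr × 6.6 hr = 310.2 mL → 310.2 mL × 0.1981982 mg/mL = 61.48108 mg
Total = 40.43243 + 63.32432 + 61.48108 = 165.2378 mg

165 mg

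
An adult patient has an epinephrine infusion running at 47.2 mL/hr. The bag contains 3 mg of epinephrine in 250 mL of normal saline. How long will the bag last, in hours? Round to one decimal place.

Duration = 250 mL ÷ 47.2 mL/hr = 5.29661 hr

5.3 hours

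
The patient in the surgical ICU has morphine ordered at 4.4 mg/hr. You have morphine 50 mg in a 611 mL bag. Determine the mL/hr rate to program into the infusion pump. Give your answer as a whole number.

Concentration = 50 mg ÷ 611 mL = 0.08183306 mg/mL
Rate = 4.4 mg/hr ÷ 0.08183306 mg/mL = 53.768 mL/hr

54 mL/hr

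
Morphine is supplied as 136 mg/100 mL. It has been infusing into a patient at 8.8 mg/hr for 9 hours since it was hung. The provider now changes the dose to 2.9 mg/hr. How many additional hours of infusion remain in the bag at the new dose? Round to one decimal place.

Initial rate:
Concentration = 136 mg ÷ 100 mL = 1.36 mg/mL
Rate = 8.8 mg/hr ÷ 1.36 mg/mL = 6.470588 mL/hr
Volume infused so far = 6.470588 mL/hr × 9 hr = 58.23529 mL
Volume remaining = 100 − 58.23529 = 41.76471 mL
New rate:
Rate = 2.9 mg/hr ÷ 1.36 mg/mL = 2.132353 mL/hr
Time remaining = 41.76471 mL ÷ 2.132353 mL/hr = 19.58621 hr

19.6 hours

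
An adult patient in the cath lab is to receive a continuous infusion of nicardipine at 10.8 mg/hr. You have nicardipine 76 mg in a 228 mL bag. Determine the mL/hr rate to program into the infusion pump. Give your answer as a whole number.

Concentration = 76 mg ÷ 228 mL = 0.3333333 mg/mL
Rate = 10.8 mg/hr ÷ 0.3333333 mg/mL = 32.4 mL/hr

32 mL/hr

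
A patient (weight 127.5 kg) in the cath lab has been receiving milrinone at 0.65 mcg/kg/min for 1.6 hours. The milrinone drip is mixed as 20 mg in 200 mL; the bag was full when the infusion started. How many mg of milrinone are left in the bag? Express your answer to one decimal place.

12.0 mg

Dose = 0.65 mcg/kg/min × 127.5 kg = 82.875 mcg/min
82.875 mcg/min × 60 min/hr = 4972.5 mcg/hr
Concentration = 20 mg ÷ 200 mL = 0.1 mg/mL = 100 mcg/mL
Rate = 4972.5 mcg/hr ÷ 100 mcg/mL = 49.725 mL/hr
Volume infused = 49.725 mL/hr × 1.6 hr = 79.56 mL
Volume remaining = 200 − 79.56 = 120.44 mL
Drug remaining = 120.44 mL × 100 mcg/mL = 12044 mcg = 12.044 mg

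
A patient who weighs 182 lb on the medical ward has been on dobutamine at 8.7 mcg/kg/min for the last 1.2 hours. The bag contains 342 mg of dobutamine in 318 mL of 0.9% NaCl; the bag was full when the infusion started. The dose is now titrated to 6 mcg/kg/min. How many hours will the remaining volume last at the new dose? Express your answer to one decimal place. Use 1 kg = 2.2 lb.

Initial rate:
Weight = 182 lb ÷ 2.2 lb/kg = 82.72727 kg
Dose = 8.7 mcg/kg/min × 82.72727 kg = 719.7273 mcg/min
719.7273 mcg/min × 60 min/hr = 43183.64 mcg/hr
Concentration = 342 mg ÷ 318 mL = 1.075472 mg/mL = 1075.472 mcg/mL
Rate = 43183.64 mcg/hr ÷ 1075.472 mcg/mL = 40.15321 mL/hr
Volume infused so far = 40.15321 mL/hr × 1.2 hr = 48.18385 mL
Volume remaining = 318 − 48.18385 = 269.8162 mL
New rate:
Dose = 6 mcg/kg/min × 82.72727 kg = 496.3636 mcg/min
496.3636 mcg/min × 60 min/hr = 29781.82 mcg/hr
Rate = 29781.82 mcg/hr ÷ 1075.472 mcg/mL = 27.69187 mL/hr
Time remaining = 269.8162 mL ÷ 27.69187 mL/hr = 9.743516 hr

9.7 hours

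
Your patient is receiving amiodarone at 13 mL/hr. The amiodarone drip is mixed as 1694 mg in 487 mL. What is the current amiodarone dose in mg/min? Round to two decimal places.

Concentration = 1694 mg ÷ 487 mL = 3.478439 mg/mL
Drug rate = 13 mL/hr × 3.478439 mg/mL = 45.21971 mg/hr
45.21971 mg/hr ÷ 60 min/hr = 0.7536619 mg/min

0.75 mg/min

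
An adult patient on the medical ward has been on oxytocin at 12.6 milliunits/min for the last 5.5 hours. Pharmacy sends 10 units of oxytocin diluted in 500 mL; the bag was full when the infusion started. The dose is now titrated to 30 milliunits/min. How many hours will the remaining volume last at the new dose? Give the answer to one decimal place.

Initial rate:
12.6 milliunits/min × 60 min/hr = 756 milliunits/hr
Concentration = 10 units ÷ 500 mL = 0.02 units/mL = 20 milliunits/mL
Rate = 756 milliunits/hr ÷ 20 milliunits/mL = 37.8 mL/hr
Volume infused so far = 37.8 mL/hr × 5.5 hr = 207.9 mL
Volume remaining = 500 − 207.9 = 292.1 mL
New rate:
30 milliunits/min × 60 min/hr = 1800 milliunits/hr
Rate = 1800 milliunits/hr ÷ 20 milliunits/mL = 90 mL/hr
Time remaining = 292.1 mL ÷ 90 mL/hr = 3.245556 hr

3.2 hours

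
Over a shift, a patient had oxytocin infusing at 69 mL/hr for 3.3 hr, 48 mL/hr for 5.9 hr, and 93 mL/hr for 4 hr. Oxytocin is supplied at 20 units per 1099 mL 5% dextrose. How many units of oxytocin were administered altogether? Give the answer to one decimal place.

16.1 units

Concentration = 20 units ÷ 1099 mL = 0.01819836 units/mL
Stage 1: 69 mL/hr × 3.3 hr = 227.7 mL → 227.7 mL × 0.01819836 units/mL = 4.143767 units
Stage 2: 48 mL/hr × 5.9 hr = 283.2 mL → 283.2 mL × 0.01819836 units/mL = 5.153776 units
Stage 3: 93 mL/hr × 4 hr = 372 mL → 372 mL × 0.01819836 units/mL = 6.769791 units
Total = 4.143767 + 5.153776 + 6.769791 = 16.06733 units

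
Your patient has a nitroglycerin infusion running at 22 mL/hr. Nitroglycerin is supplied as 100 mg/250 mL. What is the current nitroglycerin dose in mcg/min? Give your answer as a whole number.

Concentration = 100 mg ÷ 250 mL = 0.4 mg/mL = 400 mcg/mL
Drug rate = 22 mL/hr × 400 mcg/mL = 8800 mcg/hr
8800 mcg/hr ÷ 60 min/hr = 146.6667 mcg/min

147 mcg/min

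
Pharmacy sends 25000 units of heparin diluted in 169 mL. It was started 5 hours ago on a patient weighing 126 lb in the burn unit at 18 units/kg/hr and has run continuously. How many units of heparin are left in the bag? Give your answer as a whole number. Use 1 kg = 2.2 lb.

19845 units

Weight = 126 lb ÷ 2.2 lb/kg = 57.27273 kg
Dose = 18 units/kg/hr × 57.27273 kg = 1030.909 units/hr
Concentration = 25000 units ÷ 169 mL = 147.929 units/mL
Rate = 1030.909 units/hr ÷ 147.929 units/mL = 6.968945 mL/hr
Volume infused = 6.968945 mL/hr × 5 hr = 34.84473 mL
Volume remaining = 169 − 34.84473 = 134.1553 mL
Drug remaining = 134.1553 mL × 147.929 units/mL = 19845.45 units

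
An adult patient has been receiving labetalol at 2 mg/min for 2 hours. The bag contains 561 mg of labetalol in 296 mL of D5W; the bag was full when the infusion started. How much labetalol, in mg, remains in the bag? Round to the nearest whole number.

2 mg/min × 60 min/hr = 120 mg/hr
Concentration = 561 mg ÷ 296 mL = 1.89527 mg/mL
Rate = 120 mg/hr ÷ 1.89527 mg/mL = 63.31551 mL/hr
Volume infused = 63.31551 mL/hr × 2 hr = 126.631 mL
Volume remaining = 296 − 126.631 = 169.369 mL
Drug remaining = 169.369 mL × 1.89527 mg/mL = 321 mg

321 mg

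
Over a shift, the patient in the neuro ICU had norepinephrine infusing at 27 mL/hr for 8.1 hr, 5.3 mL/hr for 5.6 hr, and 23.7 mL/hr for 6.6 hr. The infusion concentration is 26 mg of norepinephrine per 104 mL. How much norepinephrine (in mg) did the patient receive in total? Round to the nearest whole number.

101 mg

Concentration = 26 mg ÷ 104 mL = 0.25 mg/mL
Stage 1: 27 mL/hr × 8.1 hr = 218.7 mL → 218.7 mL × 0.25 mg/mL = 54.675 mg
Stage 2: 5.3 mL/hr × 5.6 hr = 29.68 mL → 29.68 mL × 0.25 mg/mL = 7.42 mg
Stage 3: 23.7 mL/hr × 6.6 hr = 156.42 mL → 156.42 mL × 0.25 mg/mL = 39.105 mg
Total = 54.675 + 7.42 + 39.105 = 101.2 mg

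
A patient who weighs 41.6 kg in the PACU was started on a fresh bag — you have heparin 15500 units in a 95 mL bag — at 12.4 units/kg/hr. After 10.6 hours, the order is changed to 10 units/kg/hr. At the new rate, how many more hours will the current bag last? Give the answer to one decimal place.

24.1 hours

Initial rate:
Dose = 12.4 units/kg/hr × 41.6 kg = 515.84 units/hr
Concentration = 15500 units ÷ 95 mL = 163.1579 units/mL
Rate = 515.84 units/hr ÷ 163.1579 units/mL = 3.1616 mL/hr
Volume infused so far = 3.1616 mL/hr × 10.6 hr = 33.51296 mL
Volume remaining = 95 − 33.51296 = 61.48704 mL
New rate:
Dose = 10 units/kg/hr × 41.6 kg = 416 units/hr
Rate = 416 units/hr ÷ 163.1579 units/mL = 2.549677 mL/hr
Time remaining = 61.48704 mL ÷ 2.549677 mL/hr = 24.11562 hr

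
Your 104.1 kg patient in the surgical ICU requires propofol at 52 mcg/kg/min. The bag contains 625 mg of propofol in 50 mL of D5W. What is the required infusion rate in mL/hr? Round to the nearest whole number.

Dose = 52 mcg/kg/min × 104.1 kg = 5413.2 mcg/min
5413.2 mcg/min × 60 min/hr = 324792 mcg/hr
Concentration = 625 mg ÷ 50 mL = 12.5 mg/mL = 12500 mcg/mL
Rate = 324792 mcg/hr ÷ 12500 mcg/mL = 25.98336 mL/hr

26 mL/hr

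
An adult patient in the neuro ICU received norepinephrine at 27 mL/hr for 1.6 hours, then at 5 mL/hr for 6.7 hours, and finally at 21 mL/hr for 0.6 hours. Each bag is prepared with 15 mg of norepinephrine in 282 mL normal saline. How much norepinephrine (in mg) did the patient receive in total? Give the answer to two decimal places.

Concentration = 15 mg ÷ 282 mL = 0.05319149 mg/mL
Stage 1: 27 mL/hr × 1.6 hr = 43.2 mL → 43.2 mL × 0.05319149 mg/mL = 2.297872 mg
Stage 2: 5 mL/hr × 6.7 hr = 33.5 mL → 33.5 mL × 0.05319149 mg/mL = 1.781915 mg
Stage 3: 21 mL/hr × 0.6 hr = 12.6 mL → 12.6 mL × 0.05319149 mg/mL = 0.6702128 mg
Total = 2.297872 + 1.781915 + 0.6702128 = 4.75 mg

4.75 mg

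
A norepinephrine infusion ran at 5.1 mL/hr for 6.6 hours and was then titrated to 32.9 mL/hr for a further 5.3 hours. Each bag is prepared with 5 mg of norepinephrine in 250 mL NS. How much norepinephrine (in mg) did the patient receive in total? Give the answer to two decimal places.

Concentration = 5 mg ÷ 250 mL = 0.02 mg/mL
Stage 1: 5.1 mL/hr × 6.6 hr = 33.66 mL → 33.66 mL × 0.02 mg/mL = 0.6732 mg
Stage 2: 32.9 mL/hr × 5.3 hr = 174.37 mL → 174.37 mL × 0.02 mg/mL = 3.4874 mg
Total = 0.6732 + 3.4874 = 4.1606 mg

4.16 mg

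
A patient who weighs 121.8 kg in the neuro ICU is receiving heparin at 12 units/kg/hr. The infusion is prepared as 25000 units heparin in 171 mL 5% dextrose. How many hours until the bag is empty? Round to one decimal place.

17.1 hours

Dose = 12 units/kg/hr × 121.8 kg = 1461.6 units/hr
Concentration = 25000 units ÷ 171 mL = 146.1988 units/mL
Rate = 1461.6 units/hr ÷ 146.1988 units/mL = 9.997344 mL/hr
Duration = 171 mL ÷ 9.997344 mL/hr = 17.10454 hr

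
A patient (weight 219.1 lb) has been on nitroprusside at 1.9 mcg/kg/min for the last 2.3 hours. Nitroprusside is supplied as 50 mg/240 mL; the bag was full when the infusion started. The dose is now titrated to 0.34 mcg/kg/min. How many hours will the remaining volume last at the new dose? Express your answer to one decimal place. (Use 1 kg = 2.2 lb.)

Initial rate:
Weight = 219.1 lb ÷ 2.2 lb/kg = 99.59091 kg
Dose = 1.9 mcg/kg/min × 99.59091 kg = 189.2227 mcg/min
189.2227 mcg/min × 60 min/hr = 11353.36 mcg/hr
Concentration = 50 mg ÷ 240 mL = 0.2083333 mg/mL = 208.3333 mcg/mL
Rate = 11353.36 mcg/hr ÷ 208.3333 mcg/mL = 54.49615 mL/hr
Volume infused so far = 54.49615 mL/hr × 2.3 hr = 125.3411 mL
Volume remaining = 240 − 125.3411 = 114.6589 mL
New rate:
Dose = 0.34 mcg/kg/min × 99.59091 kg = 33.86091 mcg/min
33.86091 mcg/min × 60 min/hr = 2031.655 mcg/hr
Rate = 2031.655 mcg/hr ÷ 208.3333 mcg/mL = 9.751942 mL/hr
Time remaining = 114.6589 mL ÷ 9.751942 mL/hr = 11.75754 hr

11.8 hours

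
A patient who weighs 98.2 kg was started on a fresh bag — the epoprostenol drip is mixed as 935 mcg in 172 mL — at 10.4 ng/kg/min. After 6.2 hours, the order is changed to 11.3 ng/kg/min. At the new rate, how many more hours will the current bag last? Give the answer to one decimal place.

Initial rate:
Dose = 10.4 ng/kg/min × 98.2 kg = 1021.28 ng/min
1021.28 ng/min × 60 min/hr = 61276.8 ng/hr
Concentration = 935 mcg ÷ 172 mL = 5.436047 mcg/mL = 5436.047 ng/mL
Rate = 61276.8 ng/hr ÷ 5436.047 ng/mL = 11.27231 mL/hr
Volume infused so far = 11.27231 mL/hr × 6.2 hr = 69.88832 mL
Volume remaining = 172 − 69.88832 = 102.1117 mL
New rate:
Dose = 11.3 ng/kg/min × 98.2 kg = 1109.66 ng/min
1109.66 ng/min × 60 min/hr = 66579.6 ng/hr
Rate = 66579.6 ng/hr ÷ 5436.047 ng/mL = 12.2478 mL/hr
Time remaining = 102.1117 mL ÷ 12.2478 mL/hr = 8.337146 hr

8.3 hours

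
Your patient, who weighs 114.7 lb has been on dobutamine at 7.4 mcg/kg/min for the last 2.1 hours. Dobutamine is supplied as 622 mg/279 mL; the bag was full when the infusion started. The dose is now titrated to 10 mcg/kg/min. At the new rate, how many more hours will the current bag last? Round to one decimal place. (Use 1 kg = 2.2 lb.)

18.3 hours

Initial rate:
Weight = 114.7 lb ÷ 2.2 lb/kg = 52.13636 kg
Dose = 7.4 mcg/kg/min × 52.13636 kg = 385.8091 mcg/min
385.8091 mcg/min × 60 min/hr = 23148.55 mcg/hr
Concentration = 622 mg ÷ 279 mL = 2.229391 mg/mL = 2229.391 mcg/mL
Rate = 23148.55 mcg/hr ÷ 2229.391 mcg/mL = 10.38335 mL/hr
Volume infused so far = 10.38335 mL/hr × 2.1 hr = 21.80504 mL
Volume remaining = 279 − 21.80504 = 257.195 mL
New rate:
Dose = 10 mcg/kg/min × 52.13636 kg = 521.3636 mcg/min
521.3636 mcg/min × 60 min/hr = 31281.82 mcg/hr
Rate = 31281.82 mcg/hr ÷ 2229.391 mcg/mL = 14.03156 mL/hr
Time remaining = 257.195 mL ÷ 14.03156 mL/hr = 18.32975 hr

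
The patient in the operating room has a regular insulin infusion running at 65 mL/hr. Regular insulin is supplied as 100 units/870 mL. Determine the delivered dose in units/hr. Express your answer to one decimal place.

Concentration = 100 units ÷ 870 mL = 0.1149425 units/mL
Drug rate = 65 mL/hr × 0.1149425 units/mL = 7.471264 units/hr

7.5 units/hr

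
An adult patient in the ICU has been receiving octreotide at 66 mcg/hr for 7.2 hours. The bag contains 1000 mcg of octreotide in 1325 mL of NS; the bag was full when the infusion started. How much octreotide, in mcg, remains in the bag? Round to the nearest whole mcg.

Concentration = 1000 mcg ÷ 1325 mL = 0.754717 mcg/mL
Rate = 66 mcg/hr ÷ 0.754717 mcg/mL = 87.45 mL/hr
Volume infused = 87.45 mL/hr × 7.2 hr = 629.64 mL
Volume remaining = 1325 − 629.64 = 695.36 mL
Drug remaining = 695.36 mL × 0.754717 mcg/mL = 524.8 mcg

525 mcg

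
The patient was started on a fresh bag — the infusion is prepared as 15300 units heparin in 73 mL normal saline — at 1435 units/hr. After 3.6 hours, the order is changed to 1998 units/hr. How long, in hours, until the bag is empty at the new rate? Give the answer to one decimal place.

5.1 hours

Initial rate:
Concentration = 15300 units ÷ 73 mL = 209.589 units/mL
Rate = 1435 units/hr ÷ 209.589 units/mL = 6.846732 mL/hr
Volume infused so far = 6.846732 mL/hr × 3.6 hr = 24.64824 mL
Volume remaining = 73 − 24.64824 = 48.35176 mL
New rate:
Rate = 1998 units/hr ÷ 209.589 units/mL = 9.532941 mL/hr
Time remaining = 48.35176 mL ÷ 9.532941 mL/hr = 5.072072 hr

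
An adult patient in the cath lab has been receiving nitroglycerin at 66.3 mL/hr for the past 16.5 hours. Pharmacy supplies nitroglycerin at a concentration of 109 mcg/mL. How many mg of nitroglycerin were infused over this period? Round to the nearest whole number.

Drug rate = 66.3 mL/hr × 109 mcg/mL = 7226.7 mcg/hr
Total = 7226.7 mcg/hr × 16.5 hr = 119240.6 mcg = 119.2405 mg

119 mg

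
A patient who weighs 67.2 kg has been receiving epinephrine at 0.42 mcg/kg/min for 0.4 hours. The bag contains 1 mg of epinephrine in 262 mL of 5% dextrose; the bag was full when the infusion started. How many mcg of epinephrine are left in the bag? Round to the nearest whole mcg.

323 mcg

Dose = 0.42 mcg/kg/min × 67.2 kg = 28.224 mcg/min
28.224 mcg/min × 60 min/hr = 1693.44 mcg/hr
Concentration = 1 mg ÷ 262 mL = 0.003816794 mg/mL = 3.816794 mcg/mL
Rate = 1693.44 mcg/hr ÷ 3.816794 mcg/mL = 443.6813 mL/hr
Volume infused = 443.6813 mL/hr × 0.4 hr = 177.4725 mL
Volume remaining = 262 − 177.4725 = 84.52749 mL
Drug remaining = 84.52749 mL × 3.816794 mcg/mL = 322.624 mcg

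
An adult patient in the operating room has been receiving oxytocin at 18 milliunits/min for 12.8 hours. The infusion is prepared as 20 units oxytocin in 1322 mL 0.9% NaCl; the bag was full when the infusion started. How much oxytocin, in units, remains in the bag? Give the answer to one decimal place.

6.2 units

18 milliunits/min × 60 min/hr = 1080 milliunits/hr
Concentration = 20 units ÷ 1322 mL = 0.01512859 units/mL = 15.12859 milliunits/mL
Rate = 1080 milliunits/hr ÷ 15.12859 milliunits/mL = 71.388 mL/hr
Volume infused = 71.388 mL/hr × 12.8 hr = 913.7664 mL
Volume remaining = 1322 − 913.7664 = 408.2336 mL
Drug remaining = 408.2336 mL × 15.12859 milliunits/mL = 6176 milliunits = 6.176 units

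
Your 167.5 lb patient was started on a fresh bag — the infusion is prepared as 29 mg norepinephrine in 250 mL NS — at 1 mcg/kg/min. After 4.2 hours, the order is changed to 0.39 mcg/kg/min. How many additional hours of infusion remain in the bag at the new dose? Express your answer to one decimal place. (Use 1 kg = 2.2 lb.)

5.5 hours

Initial rate:
Weight = 167.5 lb ÷ 2.2 lb/kg = 76.13636 kg
Dose = 1 mcg/kg/min × 76.13636 kg = 76.13636 mcg/min
76.13636 mcg/min × 60 min/hr = 4568.182 mcg/hr
Concentration = 29 mg ÷ 250 mL = 0.116 mg/mL = 116 mcg/mL
Rate = 4568.182 mcg/hr ÷ 116 mcg/mL = 39.38088 mL/hr
Volume infused so far = 39.38088 mL/hr × 4.2 hr = 165.3997 mL
Volume remaining = 250 − 165.3997 = 84.60031 mL
New rate:
Dose = 0.39 mcg/kg/min × 76.13636 kg = 29.69318 mcg/min
29.69318 mcg/min × 60 min/hr = 1781.591 mcg/hr
Rate = 1781.591 mcg/hr ÷ 116 mcg/mL = 15.35854 mL/hr
Time remaining = 84.60031 mL ÷ 15.35854 mL/hr = 5.508356 hr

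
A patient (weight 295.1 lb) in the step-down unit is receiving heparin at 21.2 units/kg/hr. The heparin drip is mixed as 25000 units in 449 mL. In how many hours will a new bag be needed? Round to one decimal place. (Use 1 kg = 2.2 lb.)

Weight = 295.1 lb ÷ 2.2 lb/kg = 134.1364 kg
Dose = 21.2 units/kg/hr × 134.1364 kg = 2843.691 units/hr
Concentration = 25000 units ÷ 449 mL = 55.67929 units/mL
Rate = 2843.691 units/hr ÷ 55.67929 units/mL = 51.07269 mL/hr
Duration = 449 mL ÷ 51.07269 mL/hr = 8.791391 hr

8.8 hours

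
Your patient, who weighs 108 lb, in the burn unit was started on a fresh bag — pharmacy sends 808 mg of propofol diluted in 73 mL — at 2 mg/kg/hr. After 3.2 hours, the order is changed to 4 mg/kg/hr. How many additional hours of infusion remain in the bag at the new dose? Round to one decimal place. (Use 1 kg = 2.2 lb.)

2.5 hours

Initial rate:
Weight = 108 lb ÷ 2.2 lb/kg = 49.09091 kg
Dose = 2 mg/kg/hr × 49.09091 kg = 98.18182 mg/hr
Concentration = 808 mg ÷ 73 mL = 11.06849 mg/mL
Rate = 98.18182 mg/hr ÷ 11.06849 mg/mL = 8.870387 mL/hr
Volume infused so far = 8.870387 mL/hr × 3.2 hr = 28.38524 mL
Volume remaining = 73 − 28.38524 = 44.61476 mL
New rate:
Dose = 4 mg/kg/hr × 49.09091 kg = 196.3636 mg/hr
Rate = 196.3636 mg/hr ÷ 11.06849 mg/mL = 17.74077 mL/hr
Time remaining = 44.61476 mL ÷ 17.74077 mL/hr = 2.514815 hr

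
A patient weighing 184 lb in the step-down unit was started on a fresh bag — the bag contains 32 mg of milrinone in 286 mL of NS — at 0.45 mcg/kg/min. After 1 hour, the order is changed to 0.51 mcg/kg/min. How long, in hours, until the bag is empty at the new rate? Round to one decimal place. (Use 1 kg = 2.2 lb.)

Initial rate:
Weight = 184 lb ÷ 2.2 lb/kg = 83.63636 kg
Dose = 0.45 mcg/kg/min × 83.63636 kg = 37.63636 mcg/min
37.63636 mcg/min × 60 min/hr = 2258.182 mcg/hr
Concentration = 32 mg ÷ 286 mL = 0.1118881 mg/mL = 111.8881 mcg/mL
Rate = 2258.182 mcg/hr ÷ 111.8881 mcg/mL = 20.1825 mL/hr
Volume infused so far = 20.1825 mL/hr × 1 hr = 20.1825 mL
Volume remaining = 286 − 20.1825 = 265.8175 mL
New rate:
Dose = 0.51 mcg/kg/min × 83.63636 kg = 42.65455 mcg/min
42.65455 mcg/min × 60 min/hr = 2559.273 mcg/hr
Rate = 2559.273 mcg/hr ÷ 111.8881 mcg/mL = 22.8735 mL/hr
Time remaining = 265.8175 mL ÷ 22.8735 mL/hr = 11.6212 hr

11.6 hours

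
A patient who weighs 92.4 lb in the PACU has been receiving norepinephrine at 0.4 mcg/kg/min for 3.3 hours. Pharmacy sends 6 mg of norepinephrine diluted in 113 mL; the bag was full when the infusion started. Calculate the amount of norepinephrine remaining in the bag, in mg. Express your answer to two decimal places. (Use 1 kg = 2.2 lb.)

2.67 mg

Weight = 92.4 lb ÷ 2.2 lb/kg = 42 kg
Dose = 0.4 mcg/kg/min × 42 kg = 16.8 mcg/min
16.8 mcg/min × 60 min/hr = 1008 mcg/hr
Concentration = 6 mg ÷ 113 mL = 0.05309735 mg/mL = 53.09735 mcg/mL
Rate = 1008 mcg/hr ÷ 53.09735 mcg/mL = 18.984 mL/hr
Volume infused = 18.984 mL/hr × 3.3 hr = 62.6472 mL
Volume remaining = 113 − 62.6472 = 50.3528 mL
Drug remaining = 50.3528 mL × 53.09735 mcg/mL = 2673.6 mcg = 2.6736 mg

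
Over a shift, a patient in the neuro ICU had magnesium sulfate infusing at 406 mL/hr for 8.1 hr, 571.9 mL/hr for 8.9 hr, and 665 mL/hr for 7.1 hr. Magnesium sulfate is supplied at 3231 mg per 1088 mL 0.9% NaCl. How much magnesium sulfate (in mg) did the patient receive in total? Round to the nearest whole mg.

Concentration = 3231 mg ÷ 1088 mL = 2.969669 mg/mL
Stage 1: 406 mL/hr × 8.1 hr = 3288.6 mL → 3288.6 mL × 2.969669 mg/mL = 9766.054 mg
Stage 2: 571.9 mL/hr × 8.9 hr = 5089.91 mL → 5089.91 mL × 2.969669 mg/mL = 15115.35 mg
Stage 3: 665 mL/hr × 7.1 hr = 4721.5 mL → 4721.5 mL × 2.969669 mg/mL = 14021.29 mg
Total = 9766.054 + 15115.35 + 14021.29 = 38902.7 mg

38903 mg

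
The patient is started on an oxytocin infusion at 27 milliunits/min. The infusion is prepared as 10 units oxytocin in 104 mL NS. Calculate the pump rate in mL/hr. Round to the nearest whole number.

27 milliunits/min × 60 min/hr = 1620 milliunits/hr
Concentration = 10 units ÷ 104 mL = 0.09615385 units/mL = 96.15385 milliunits/mL
Rate = 1620 milliunits/hr ÷ 96.15385 milliunits/mL = 16.848 mL/hr

17 mL/hr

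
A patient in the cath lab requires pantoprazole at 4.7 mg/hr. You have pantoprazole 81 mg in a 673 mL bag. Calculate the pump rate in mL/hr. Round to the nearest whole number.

39 mL/hr

Concentration = 81 mg ÷ 673 mL = 0.1203566 mg/mL
Rate = 4.7 mg/hr ÷ 0.1203566 mg/mL = 39.05062 mL/hr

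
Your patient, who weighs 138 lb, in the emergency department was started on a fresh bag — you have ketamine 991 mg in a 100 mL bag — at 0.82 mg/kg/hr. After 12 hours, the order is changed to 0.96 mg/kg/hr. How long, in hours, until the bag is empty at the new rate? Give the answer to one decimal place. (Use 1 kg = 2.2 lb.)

6.2 hours

Initial rate:
Weight = 138 lb ÷ 2.2 lb/kg = 62.72727 kg
Dose = 0.82 mg/kg/hr × 62.72727 kg = 51.43636 mg/hr
Concentration = 991 mg ÷ 100 mL = 9.91 mg/mL
Rate = 51.43636 mg/hr ÷ 9.91 mg/mL = 5.19035 mL/hr
Volume infused so far = 5.19035 mL/hr × 12 hr = 62.28419 mL
Volume remaining = 100 − 62.28419 = 37.71581 mL
New rate:
Dose = 0.96 mg/kg/hr × 62.72727 kg = 60.21818 mg/hr
Rate = 60.21818 mg/hr ÷ 9.91 mg/mL = 6.076507 mL/hr
Time remaining = 37.71581 mL ÷ 6.076507 mL/hr = 6.206824 hr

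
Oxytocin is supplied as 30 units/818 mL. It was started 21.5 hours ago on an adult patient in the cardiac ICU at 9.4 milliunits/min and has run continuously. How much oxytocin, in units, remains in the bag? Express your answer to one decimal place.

17.9 units

9.4 milliunits/min × 60 min/hr = 564 milliunits/hr
Concentration = 30 units ÷ 818 mL = 0.03667482 units/mL = 36.67482 milliunits/mL
Rate = 564 milliunits/hr ÷ 36.67482 milliunits/mL = 15.3784 mL/hr
Volume infused = 15.3784 mL/hr × 21.5 hr = 330.6356 mL
Volume remaining = 818 − 330.6356 = 487.3644 mL
Drug remaining = 487.3644 mL × 36.67482 milliunits/mL = 17874 milliunits = 17.874 units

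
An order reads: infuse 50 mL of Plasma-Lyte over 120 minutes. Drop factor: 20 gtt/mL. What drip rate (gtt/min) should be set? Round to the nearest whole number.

8 gtt/min

50 mL ÷ (120 min) = 0.4166667 mL/min
0.4166667 mL/min × 20 gtt/mL = 8.333333 gtt/min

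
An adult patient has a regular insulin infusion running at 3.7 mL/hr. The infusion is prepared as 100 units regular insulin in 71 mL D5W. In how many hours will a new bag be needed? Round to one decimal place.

Duration = 71 mL ÷ 3.7 mL/hr = 19.18919 hr

19.2 hours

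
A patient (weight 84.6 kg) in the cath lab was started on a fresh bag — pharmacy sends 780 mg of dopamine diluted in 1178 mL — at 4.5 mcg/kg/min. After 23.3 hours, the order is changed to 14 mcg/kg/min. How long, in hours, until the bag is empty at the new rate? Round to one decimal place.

3.5 hours

Initial rate:
Dose = 4.5 mcg/kg/min × 84.6 kg = 380.7 mcg/min
380.7 mcg/min × 60 min/hr = 22842 mcg/hr
Concentration = 780 mg ÷ 1178 mL = 0.6621392 mg/mL = 662.1392 mcg/mL
Rate = 22842 mcg/hr ÷ 662.1392 mcg/mL = 34.49728 mL/hr
Volume infused so far = 34.49728 mL/hr × 23.3 hr = 803.7866 mL
Volume remaining = 1178 − 803.7866 = 374.2134 mL
New rate:
Dose = 14 mcg/kg/min × 84.6 kg = 1184.4 mcg/min
1184.4 mcg/min × 60 min/hr = 71064 mcg/hr
Rate = 71064 mcg/hr ÷ 662.1392 mcg/mL = 107.3249 mL/hr
Time remaining = 374.2134 mL ÷ 107.3249 mL/hr = 3.486736 hr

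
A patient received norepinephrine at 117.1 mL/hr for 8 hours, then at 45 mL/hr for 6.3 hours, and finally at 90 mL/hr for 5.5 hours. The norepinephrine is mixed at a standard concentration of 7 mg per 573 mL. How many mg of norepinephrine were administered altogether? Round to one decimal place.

21.0 mg

Concentration = 7 mg ÷ 573 mL = 0.0122164 mg/mL
Stage 1: 117.1 mL/hr × 8 hr = 936.8 mL → 936.8 mL × 0.0122164 mg/mL = 11.44433 mg
Stage 2: 45 mL/hr × 6.3 hr = 283.5 mL → 283.5 mL × 0.0122164 mg/mL = 3.463351 mg
Stage 3: 90 mL/hr × 5.5 hr = 495 mL → 495 mL × 0.0122164 mg/mL = 6.04712 mg
Total = 11.44433 + 3.463351 + 6.04712 = 20.9548 mg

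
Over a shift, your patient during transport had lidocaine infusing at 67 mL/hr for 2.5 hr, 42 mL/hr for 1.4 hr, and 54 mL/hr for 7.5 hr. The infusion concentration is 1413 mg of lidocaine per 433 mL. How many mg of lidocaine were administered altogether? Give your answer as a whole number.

2060 mg

Concentration = 1413 mg ÷ 433 mL = 3.263279 mg/mL
Stage 1: 67 mL/hr × 2.5 hr = 167.5 mL → 167.5 mL × 3.263279 mg/mL = 546.5993 mg
Stage 2: 42 mL/hr × 1.4 hr = 58.8 mL → 58.8 mL × 3.263279 mg/mL = 191.8808 mg
Stage 3: 54 mL/hr × 7.5 hr = 405 mL → 405 mL × 3.263279 mg/mL = 1321.628 mg
Total = 546.5993 + 191.8808 + 1321.628 = 2060.108 mg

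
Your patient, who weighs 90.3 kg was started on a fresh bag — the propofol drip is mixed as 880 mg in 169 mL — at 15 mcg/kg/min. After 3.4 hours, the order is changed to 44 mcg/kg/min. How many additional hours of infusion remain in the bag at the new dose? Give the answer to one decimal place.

Initial rate:
Dose = 15 mcg/kg/min × 90.3 kg = 1354.5 mcg/min
1354.5 mcg/min × 60 min/hr = 81270 mcg/hr
Concentration = 880 mg ÷ 169 mL = 5.207101 mg/mL = 5207.101 mcg/mL
Rate = 81270 mcg/hr ÷ 5207.101 mcg/mL = 15.60753 mL/hr
Volume infused so far = 15.60753 mL/hr × 3.4 hr = 53.06562 mL
Volume remaining = 169 − 53.06562 = 115.9344 mL
New rate:
Dose = 44 mcg/kg/min × 90.3 kg = 3973.2 mcg/min
3973.2 mcg/min × 60 min/hr = 238392 mcg/hr
Rate = 238392 mcg/hr ÷ 5207.101 mcg/mL = 45.7821 mL/hr
Time remaining = 115.9344 mL ÷ 45.7821 mL/hr = 2.532308 hr

2.5 hours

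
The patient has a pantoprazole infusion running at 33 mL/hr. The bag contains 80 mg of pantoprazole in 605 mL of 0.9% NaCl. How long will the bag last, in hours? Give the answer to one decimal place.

Duration = 605 mL ÷ 33 mL/hr = 18.33333 hr

18.3 hours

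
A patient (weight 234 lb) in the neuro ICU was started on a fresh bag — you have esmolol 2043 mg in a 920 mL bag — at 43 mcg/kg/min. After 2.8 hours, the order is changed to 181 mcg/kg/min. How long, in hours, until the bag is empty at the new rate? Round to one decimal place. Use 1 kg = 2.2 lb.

Initial rate:
Weight = 234 lb ÷ 2.2 lb/kg = 106.3636 kg
Dose = 43 mcg/kg/min × 106.3636 kg = 4573.636 mcg/min
4573.636 mcg/min × 60 min/hr = 274418.2 mcg/hr
Concentration = 2043 mg ÷ 920 mL = 2.220652 mg/mL = 2220.652 mcg/mL
Rate = 274418.2 mcg/hr ÷ 2220.652 mcg/mL = 123.5755 mL/hr
Volume infused so far = 123.5755 mL/hr × 2.8 hr = 346.0114 mL
Volume remaining = 920 − 346.0114 = 573.9886 mL
New rate:
Dose = 181 mcg/kg/min × 106.3636 kg = 19251.82 mcg/min
19251.82 mcg/min × 60 min/hr = 1155109 mcg/hr
Rate = 1155109 mcg/hr ÷ 2220.652 mcg/mL = 520.1666 mL/hr
Time remaining = 573.9886 mL ÷ 520.1666 mL/hr = 1.103471 hr

1.1 hours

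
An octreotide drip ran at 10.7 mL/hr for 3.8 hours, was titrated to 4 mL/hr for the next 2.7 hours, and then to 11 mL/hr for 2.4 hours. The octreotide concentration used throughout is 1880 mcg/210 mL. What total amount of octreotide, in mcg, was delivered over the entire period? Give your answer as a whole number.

697 mcg

Concentration = 1880 mcg ÷ 210 mL = 8.952381 mcg/mL
Stage 1: 10.7 mL/hr × 3.8 hr = 40.66 mL → 40.66 mL × 8.952381 mcg/mL = 364.0038 mcg
Stage 2: 4 mL/hr × 2.7 hr = 10.8 mL → 10.8 mL × 8.952381 mcg/mL = 96.68571 mcg
Stage 3: 11 mL/hr × 2.4 hr = 26.4 mL → 26.4 mL × 8.952381 mcg/mL = 236.3429 mcg
Total = 364.0038 + 96.68571 + 236.3429 = 697.0324 mcg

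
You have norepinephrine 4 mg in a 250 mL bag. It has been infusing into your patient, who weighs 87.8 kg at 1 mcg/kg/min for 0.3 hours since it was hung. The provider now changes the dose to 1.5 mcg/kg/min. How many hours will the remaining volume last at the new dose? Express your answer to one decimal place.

0.3 hours

Initial rate:
Dose = 1 mcg/kg/min × 87.8 kg = 87.8 mcg/min
87.8 mcg/min × 60 min/hr = 5268 mcg/hr
Concentration = 4 mg ÷ 250 mL = 0.016 mg/mL = 16 mcg/mL
Rate = 5268 mcg/hr ÷ 16 mcg/mL = 329.25 mL/hr
Volume infused so far = 329.25 mL/hr × 0.3 hr = 98.775 mL
Volume remaining = 250 − 98.775 = 151.225 mL
New rate:
Dose = 1.5 mcg/kg/min × 87.8 kg = 131.7 mcg/min
131.7 mcg/min × 60 min/hr = 7902 mcg/hr
Rate = 7902 mcg/hr ÷ 16 mcg/mL = 493.875 mL/hr
Time remaining = 151.225 mL ÷ 493.875 mL/hr = 0.306201 hr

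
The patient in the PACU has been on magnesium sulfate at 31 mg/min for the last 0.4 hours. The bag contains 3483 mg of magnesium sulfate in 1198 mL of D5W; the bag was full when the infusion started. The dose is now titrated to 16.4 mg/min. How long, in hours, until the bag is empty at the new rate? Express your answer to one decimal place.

2.8 hours

Initial rate:
31 mg/min × 60 min/hr = 1860 mg/hr
Concentration = 3483 mg ÷ 1198 mL = 2.907346 mg/mL
Rate = 1860 mg/hr ÷ 2.907346 mg/mL = 639.7588 mL/hr
Volume infused so far = 639.7588 mL/hr × 0.4 hr = 255.9035 mL
Volume remaining = 1198 − 255.9035 = 942.0965 mL
New rate:
16.4 mg/min × 60 min/hr = 984 mg/hr
Rate = 984 mg/hr ÷ 2.907346 mg/mL = 338.4531 mL/hr
Time remaining = 942.0965 mL ÷ 338.4531 mL/hr = 2.783537 hr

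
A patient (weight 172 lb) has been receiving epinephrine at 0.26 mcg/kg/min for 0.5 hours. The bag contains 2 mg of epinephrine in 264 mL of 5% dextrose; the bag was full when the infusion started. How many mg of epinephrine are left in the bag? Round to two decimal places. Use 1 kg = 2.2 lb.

Weight = 172 lb ÷ 2.2 lb/kg = 78.18182 kg
Dose = 0.26 mcg/kg/min × 78.18182 kg = 20.32727 mcg/min
20.32727 mcg/min × 60 min/hr = 1219.636 mcg/hr
Concentration = 2 mg ÷ 264 mL = 0.007575758 mg/mL = 7.575758 mcg/mL
Rate = 1219.636 mcg/hr ÷ 7.575758 mcg/mL = 160.992 mL/hr
Volume infused = 160.992 mL/hr × 0.5 hr = 80.496 mL
Volume remaining = 264 − 80.496 = 183.504 mL
Drug remaining = 183.504 mL × 7.575758 mcg/mL = 1390.182 mcg = 1.390182 mg

1.39 mg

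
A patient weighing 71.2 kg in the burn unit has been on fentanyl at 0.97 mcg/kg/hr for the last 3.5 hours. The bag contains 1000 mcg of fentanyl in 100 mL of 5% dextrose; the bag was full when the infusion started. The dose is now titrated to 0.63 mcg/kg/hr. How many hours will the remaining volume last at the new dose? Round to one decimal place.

16.9 hours

Initial rate:
Dose = 0.97 mcg/kg/hr × 71.2 kg = 69.064 mcg/hr
Concentration = 1000 mcg ÷ 100 mL = 10 mcg/mL
Rate = 69.064 mcg/hr ÷ 10 mcg/mL = 6.9064 mL/hr
Volume infused so far = 6.9064 mL/hr × 3.5 hr = 24.1724 mL
Volume remaining = 100 − 24.1724 = 75.8276 mL
New rate:
Dose = 0.63 mcg/kg/hr × 71.2 kg = 44.856 mcg/hr
Rate = 44.856 mcg/hr ÷ 10 mcg/mL = 4.4856 mL/hr
Time remaining = 75.8276 mL ÷ 4.4856 mL/hr = 16.90467 hr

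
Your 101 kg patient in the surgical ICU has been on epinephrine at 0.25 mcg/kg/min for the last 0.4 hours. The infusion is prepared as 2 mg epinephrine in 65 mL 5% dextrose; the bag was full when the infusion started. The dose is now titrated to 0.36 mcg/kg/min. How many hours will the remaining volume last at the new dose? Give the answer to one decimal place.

0.6 hours

Initial rate:
Dose = 0.25 mcg/kg/min × 101 kg = 25.25 mcg/min
25.25 mcg/min × 60 min/hr = 1515 mcg/hr
Concentration = 2 mg ÷ 65 mL = 0.03076923 mg/mL = 30.76923 mcg/mL
Rate = 1515 mcg/hr ÷ 30.76923 mcg/mL = 49.2375 mL/hr
Volume infused so far = 49.2375 mL/hr × 0.4 hr = 19.695 mL
Volume remaining = 65 − 19.695 = 45.305 mL
New rate:
Dose = 0.36 mcg/kg/min × 101 kg = 36.36 mcg/min
36.36 mcg/min × 60 min/hr = 2181.6 mcg/hr
Rate = 2181.6 mcg/hr ÷ 30.76923 mcg/mL = 70.902 mL/hr
Time remaining = 45.305 mL ÷ 70.902 mL/hr = 0.6389806 hr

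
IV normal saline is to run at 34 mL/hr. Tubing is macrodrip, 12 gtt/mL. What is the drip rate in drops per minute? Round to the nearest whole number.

34 mL/hr ÷ 60 min/hr = 0.5666667 mL/min
0.5666667 mL/min × 12 gtt/mL = 6.8 gtt/min

7 gtt/min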